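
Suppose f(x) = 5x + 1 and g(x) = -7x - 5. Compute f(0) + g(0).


f(0) = 1
g(0) = -5
Sum = -4

-4


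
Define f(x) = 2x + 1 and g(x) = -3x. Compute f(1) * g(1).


f(1) = 3
g(1) = -3
Product = -9

-9


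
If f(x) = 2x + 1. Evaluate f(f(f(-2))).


f(-2) = -3
f(-3) = -5
f(-5) = -9

-9


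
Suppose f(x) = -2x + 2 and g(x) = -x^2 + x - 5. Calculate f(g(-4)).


g(-4) = -25
f(-25) = 52

52


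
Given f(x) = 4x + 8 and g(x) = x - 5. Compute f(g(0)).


g(0) = -5
f(-5) = -12

-12


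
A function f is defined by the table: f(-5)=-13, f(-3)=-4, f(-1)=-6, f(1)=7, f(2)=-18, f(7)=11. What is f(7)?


Reading from the table at x = 7

11


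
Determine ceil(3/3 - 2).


-1


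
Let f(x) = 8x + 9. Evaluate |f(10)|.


f(10) = 89
|89| = 89

89


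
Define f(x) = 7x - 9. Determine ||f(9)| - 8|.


f(9) = 54
|54| = 54
|54 - 8| = 46

46


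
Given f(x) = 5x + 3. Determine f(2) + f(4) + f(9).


f(2) = 13
f(4) = 23
f(9) = 48
Sum = 84

84


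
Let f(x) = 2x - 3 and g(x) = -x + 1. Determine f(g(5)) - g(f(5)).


f(g(5)) = -11
g(f(5)) = -6
Difference = -5

-5


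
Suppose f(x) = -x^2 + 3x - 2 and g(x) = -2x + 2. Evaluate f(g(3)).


g(3) = -4
f(-4) = (-1)*(-4)^2 + 3*(-4) - 2 = -30

-30


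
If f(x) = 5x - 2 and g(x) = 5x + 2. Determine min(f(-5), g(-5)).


-27


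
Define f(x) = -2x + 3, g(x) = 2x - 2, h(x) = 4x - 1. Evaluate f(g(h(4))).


h(4) = 15
g(15) = 28
f(28) = -53

-53


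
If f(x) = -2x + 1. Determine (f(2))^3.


f(2) = -3
(-3)^3 = -27

-27


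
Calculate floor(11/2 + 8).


11/2 = 5.5
5.5 + 8 = 13.5
floor(13.5) = 13

13


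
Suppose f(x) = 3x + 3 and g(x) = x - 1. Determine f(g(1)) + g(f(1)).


f(g(1)) = 3
g(f(1)) = 5
Sum = 8

8


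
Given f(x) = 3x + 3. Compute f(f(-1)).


f(-1) = 0
f(0) = 3

3


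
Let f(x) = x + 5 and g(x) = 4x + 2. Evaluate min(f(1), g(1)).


f(1) = 6
g(1) = 6
min = 6

6


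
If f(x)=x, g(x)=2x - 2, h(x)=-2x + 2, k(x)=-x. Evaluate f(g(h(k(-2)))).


k(-2) = 2
h(2) = -2
g(-2) = -6
f(-6) = -6

-6


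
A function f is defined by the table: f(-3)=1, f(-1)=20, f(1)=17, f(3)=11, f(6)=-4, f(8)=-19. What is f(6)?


Reading from the table at x = 6

-4


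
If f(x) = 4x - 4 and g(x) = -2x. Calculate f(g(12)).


g(12) = -24
f(-24) = -100

-100


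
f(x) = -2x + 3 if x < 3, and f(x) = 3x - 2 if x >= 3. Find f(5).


5 satisfies x >= 3
f(5) = 13

13


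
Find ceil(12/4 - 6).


12/4 = 3
3 - 6 = -3
ceil(-3) = -3

-3


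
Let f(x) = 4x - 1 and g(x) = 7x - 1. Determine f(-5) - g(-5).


15


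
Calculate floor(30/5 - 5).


30/5 = 6
6 - 5 = 1
floor(1) = 1

1


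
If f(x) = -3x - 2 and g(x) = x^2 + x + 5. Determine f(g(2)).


g(2) = 11
f(11) = -35

-35


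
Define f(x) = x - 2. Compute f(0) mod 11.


9


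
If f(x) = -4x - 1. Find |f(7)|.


f(7) = -29
|-29| = 29

29


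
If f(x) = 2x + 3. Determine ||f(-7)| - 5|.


f(-7) = -11
|-11| = 11
|11 - 5| = 6

6


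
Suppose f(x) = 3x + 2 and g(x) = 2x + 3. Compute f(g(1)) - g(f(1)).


f(g(1)) = 17
g(f(1)) = 13
Difference = 4

4


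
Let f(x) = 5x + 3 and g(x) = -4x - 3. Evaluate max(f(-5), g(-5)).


f(-5) = -22
g(-5) = 17
max = 17

17


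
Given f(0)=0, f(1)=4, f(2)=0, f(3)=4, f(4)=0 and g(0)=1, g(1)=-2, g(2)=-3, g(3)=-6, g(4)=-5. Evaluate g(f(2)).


f(2) = 0
g(0) = 1

1


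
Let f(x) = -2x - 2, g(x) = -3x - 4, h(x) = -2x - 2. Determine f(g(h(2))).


h(2) = -6
g(-6) = 14
f(14) = -30

-30


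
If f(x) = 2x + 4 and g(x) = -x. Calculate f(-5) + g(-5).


f(-5) = -6
g(-5) = 5
Sum = -1

-1


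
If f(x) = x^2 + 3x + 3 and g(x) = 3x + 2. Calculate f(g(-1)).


g(-1) = -1
f(-1) = 1*(-1)^2 + 3*(-1) + 3 = 1

1


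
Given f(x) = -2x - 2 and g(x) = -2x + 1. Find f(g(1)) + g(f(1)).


f(g(1)) = 0
g(f(1)) = 9
Sum = 9

9


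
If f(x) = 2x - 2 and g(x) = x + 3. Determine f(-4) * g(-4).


f(-4) = -10
g(-4) = -1
Product = 10

10


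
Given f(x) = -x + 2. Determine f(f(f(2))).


f(2) = 0
f(0) = 2
f(2) = 0

0


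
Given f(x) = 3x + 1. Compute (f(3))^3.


1000


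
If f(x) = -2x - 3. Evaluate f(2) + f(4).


-18


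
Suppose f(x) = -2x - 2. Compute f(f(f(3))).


f(3) = -8
f(-8) = 14
f(14) = -30

-30


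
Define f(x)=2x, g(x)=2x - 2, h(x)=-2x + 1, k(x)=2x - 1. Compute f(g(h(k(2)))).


k(2) = 3
h(3) = -5
g(-5) = -12
f(-12) = -24

-24


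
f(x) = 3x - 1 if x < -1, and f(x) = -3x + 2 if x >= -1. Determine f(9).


-25


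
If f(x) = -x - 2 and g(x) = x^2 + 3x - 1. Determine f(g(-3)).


g(-3) = -1
f(-1) = -1

-1


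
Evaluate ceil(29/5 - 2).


29/5 = 5.8
5.8 - 2 = 3.8
ceil(3.8) = 4

4


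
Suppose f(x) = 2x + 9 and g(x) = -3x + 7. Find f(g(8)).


g(8) = -17
f(-17) = -25

-25


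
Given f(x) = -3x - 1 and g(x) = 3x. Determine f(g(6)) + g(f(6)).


f(g(6)) = -55
g(f(6)) = -57
Sum = -112

-112


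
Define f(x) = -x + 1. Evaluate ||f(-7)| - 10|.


f(-7) = 8
|8| = 8
|8 - 10| = 2

2


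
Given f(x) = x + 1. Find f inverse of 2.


Solve x + 1 = 2
x = (2 - 1) / 1 = 1

1


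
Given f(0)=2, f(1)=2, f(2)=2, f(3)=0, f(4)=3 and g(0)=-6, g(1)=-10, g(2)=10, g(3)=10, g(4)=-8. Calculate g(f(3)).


-6


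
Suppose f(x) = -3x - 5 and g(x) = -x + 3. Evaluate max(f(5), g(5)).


f(5) = -20
g(5) = -2
max = -2

-2


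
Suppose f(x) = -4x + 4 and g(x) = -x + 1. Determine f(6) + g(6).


f(6) = -20
g(6) = -5
Sum = -25

-25


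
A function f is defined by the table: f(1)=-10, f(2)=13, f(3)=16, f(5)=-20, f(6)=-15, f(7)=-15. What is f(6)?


Reading from the table at x = 6

-15


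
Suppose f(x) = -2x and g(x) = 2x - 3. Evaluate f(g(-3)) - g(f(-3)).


9


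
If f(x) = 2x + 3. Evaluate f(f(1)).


f(1) = 5
f(5) = 13

13


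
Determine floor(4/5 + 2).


4/5 = 0.8
0.8 + 2 = 2.8
floor(2.8) = 2

2


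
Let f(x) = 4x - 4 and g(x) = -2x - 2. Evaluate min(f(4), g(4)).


f(4) = 12
g(4) = -10
min = -10

-10


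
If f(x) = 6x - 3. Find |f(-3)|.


f(-3) = -21
|-21| = 21

21


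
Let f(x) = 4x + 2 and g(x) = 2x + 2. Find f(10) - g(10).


f(10) = 42
g(10) = 22
Difference = 20

20


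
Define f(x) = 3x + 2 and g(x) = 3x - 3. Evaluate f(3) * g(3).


f(3) = 11
g(3) = 6
Product = 66

66


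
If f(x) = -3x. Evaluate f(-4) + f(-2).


f(-4) = 12
f(-2) = 6
Sum = 18

18


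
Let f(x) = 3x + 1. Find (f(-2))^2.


f(-2) = -5
(-5)^2 = 25

25


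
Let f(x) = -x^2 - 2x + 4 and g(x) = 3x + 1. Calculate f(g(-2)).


-11


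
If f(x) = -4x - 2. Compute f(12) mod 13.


f(12) = -50
-50 mod 13 = 2

2


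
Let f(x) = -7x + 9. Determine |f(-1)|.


16


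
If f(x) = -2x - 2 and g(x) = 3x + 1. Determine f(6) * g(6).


f(6) = -14
g(6) = 19
Product = -266

-266


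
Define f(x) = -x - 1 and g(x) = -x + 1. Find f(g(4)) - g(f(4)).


f(g(4)) = 2
g(f(4)) = 6
Difference = -4

-4


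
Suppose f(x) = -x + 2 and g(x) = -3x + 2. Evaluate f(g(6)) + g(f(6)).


32


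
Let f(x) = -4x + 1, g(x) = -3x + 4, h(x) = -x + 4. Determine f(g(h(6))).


-39


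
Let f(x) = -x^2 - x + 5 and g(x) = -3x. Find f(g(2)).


g(2) = -6
f(-6) = (-1)*(-6)^2 - 1*(-6) + 5 = -25

-25


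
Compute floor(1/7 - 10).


1/7 = 0.1429
0.1429 - 10 = -9.8571
floor(-9.8571) = -10

-10


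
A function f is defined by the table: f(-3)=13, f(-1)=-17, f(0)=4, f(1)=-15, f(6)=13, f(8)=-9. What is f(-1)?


Reading from the table at x = -1

-17


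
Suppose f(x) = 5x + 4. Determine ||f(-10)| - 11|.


f(-10) = -46
|-46| = 46
|46 - 11| = 35

35


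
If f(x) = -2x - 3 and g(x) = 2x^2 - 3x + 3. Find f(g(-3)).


g(-3) = 30
f(30) = -63

-63


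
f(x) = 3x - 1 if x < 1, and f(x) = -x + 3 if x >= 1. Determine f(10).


10 satisfies x >= 1
f(10) = -7

-7


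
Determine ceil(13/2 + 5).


13/2 = 6.5
6.5 + 5 = 11.5
ceil(11.5) = 12

12


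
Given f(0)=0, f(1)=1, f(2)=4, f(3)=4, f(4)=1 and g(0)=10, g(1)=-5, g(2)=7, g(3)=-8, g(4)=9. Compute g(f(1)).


f(1) = 1
g(1) = -5

-5


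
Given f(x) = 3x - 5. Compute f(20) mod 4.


f(20) = 55
55 mod 4 = 3

3


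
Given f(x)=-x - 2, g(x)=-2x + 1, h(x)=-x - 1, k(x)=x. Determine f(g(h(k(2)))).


k(2) = 2
h(2) = -3
g(-3) = 7
f(7) = -9

-9


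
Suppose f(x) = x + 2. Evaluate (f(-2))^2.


0


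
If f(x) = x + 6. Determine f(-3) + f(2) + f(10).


f(-3) = 3
f(2) = 8
f(10) = 16
Sum = 27

27


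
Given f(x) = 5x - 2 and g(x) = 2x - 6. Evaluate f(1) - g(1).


f(1) = 3
g(1) = -4
Difference = 7

7


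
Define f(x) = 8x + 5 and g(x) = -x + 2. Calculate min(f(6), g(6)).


f(6) = 53
g(6) = -4
min = -4

-4


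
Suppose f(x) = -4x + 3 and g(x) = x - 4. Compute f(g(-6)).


43


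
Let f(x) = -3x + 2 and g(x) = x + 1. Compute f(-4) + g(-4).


f(-4) = 14
g(-4) = -3
Sum = 11

11


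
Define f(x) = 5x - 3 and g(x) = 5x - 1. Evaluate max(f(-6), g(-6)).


f(-6) = -33
g(-6) = -31
max = -31

-31


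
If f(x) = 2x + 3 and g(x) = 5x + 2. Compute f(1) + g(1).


f(1) = 5
g(1) = 7
Sum = 12

12


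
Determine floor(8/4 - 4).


8/4 = 2
2 - 4 = -2
floor(-2) = -2

-2


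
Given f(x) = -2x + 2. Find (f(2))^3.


f(2) = -2
(-2)^3 = -8

-8


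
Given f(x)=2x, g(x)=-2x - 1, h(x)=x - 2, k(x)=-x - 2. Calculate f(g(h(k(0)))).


k(0) = -2
h(-2) = -4
g(-4) = 7
f(7) = 14

14


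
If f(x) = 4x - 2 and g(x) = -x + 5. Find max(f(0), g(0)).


f(0) = -2
g(0) = 5
max = 5

5


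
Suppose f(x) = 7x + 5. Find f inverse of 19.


Solve 7x + 5 = 19
x = (19 - 5) / 7 = 2

2


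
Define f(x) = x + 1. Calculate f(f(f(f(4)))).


f(4) = 5
f(5) = 6
f(6) = 7
f(7) = 8

8


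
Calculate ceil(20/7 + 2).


20/7 = 2.8571
2.8571 + 2 = 4.8571
ceil(4.8571) = 5

5


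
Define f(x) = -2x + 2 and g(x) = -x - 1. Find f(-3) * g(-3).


f(-3) = 8
g(-3) = 2
Product = 16

16


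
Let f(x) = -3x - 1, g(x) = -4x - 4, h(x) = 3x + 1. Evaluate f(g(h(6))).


h(6) = 19
g(19) = -80
f(-80) = 239

239


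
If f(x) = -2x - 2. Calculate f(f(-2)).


f(-2) = 2
f(2) = -6

-6


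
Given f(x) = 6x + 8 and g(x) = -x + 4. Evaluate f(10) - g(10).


f(10) = 68
g(10) = -6
Difference = 74

74


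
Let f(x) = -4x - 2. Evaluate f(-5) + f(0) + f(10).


-26


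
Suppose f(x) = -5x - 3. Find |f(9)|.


f(9) = -48
|-48| = 48

48


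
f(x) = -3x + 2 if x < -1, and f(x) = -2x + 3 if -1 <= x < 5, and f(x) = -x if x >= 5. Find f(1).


1 satisfies -1 <= x < 5
f(1) = 1

1


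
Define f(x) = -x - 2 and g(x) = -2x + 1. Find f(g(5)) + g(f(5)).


f(g(5)) = 7
g(f(5)) = 15
Sum = 22

22


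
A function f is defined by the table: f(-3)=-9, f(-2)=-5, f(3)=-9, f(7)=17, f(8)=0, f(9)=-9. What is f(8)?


Reading from the table at x = 8

0


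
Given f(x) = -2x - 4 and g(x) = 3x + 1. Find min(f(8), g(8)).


f(8) = -20
g(8) = 25
min = -20

-20


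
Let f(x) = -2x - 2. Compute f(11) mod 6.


f(11) = -24
-24 mod 6 = 0

0


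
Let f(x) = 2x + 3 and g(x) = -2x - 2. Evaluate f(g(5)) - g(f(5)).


f(g(5)) = -21
g(f(5)) = -28
Difference = 7

7


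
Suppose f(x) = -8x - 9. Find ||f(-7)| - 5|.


f(-7) = 47
|47| = 47
|47 - 5| = 42

42


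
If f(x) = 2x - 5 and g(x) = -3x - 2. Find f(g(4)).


g(4) = -14
f(-14) = -33

-33


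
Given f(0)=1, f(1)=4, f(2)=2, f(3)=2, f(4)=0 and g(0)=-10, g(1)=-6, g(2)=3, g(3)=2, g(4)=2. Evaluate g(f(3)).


f(3) = 2
g(2) = 3

3


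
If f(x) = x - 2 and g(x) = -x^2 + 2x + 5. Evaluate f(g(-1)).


0


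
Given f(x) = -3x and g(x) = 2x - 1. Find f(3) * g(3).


f(3) = -9
g(3) = 5
Product = -45

-45


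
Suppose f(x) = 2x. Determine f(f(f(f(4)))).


f(4) = 8
f(8) = 16
f(16) = 32
f(32) = 64

64


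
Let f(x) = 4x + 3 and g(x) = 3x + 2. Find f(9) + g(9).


f(9) = 39
g(9) = 29
Sum = 68

68


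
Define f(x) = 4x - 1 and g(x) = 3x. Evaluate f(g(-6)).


g(-6) = -18
f(-18) = -73

-73


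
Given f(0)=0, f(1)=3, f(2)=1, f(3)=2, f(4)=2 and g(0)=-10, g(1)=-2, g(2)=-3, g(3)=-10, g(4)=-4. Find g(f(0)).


f(0) = 0
g(0) = -10

-10


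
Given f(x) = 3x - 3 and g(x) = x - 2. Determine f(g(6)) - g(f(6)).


f(g(6)) = 9
g(f(6)) = 13
Difference = -4

-4


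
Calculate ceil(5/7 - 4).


5/7 = 0.7143
0.7143 - 4 = -3.2857
ceil(-3.2857) = -3

-3


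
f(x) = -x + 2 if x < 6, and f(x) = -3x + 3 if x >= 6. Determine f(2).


2 satisfies x < 6
f(2) = 0

0


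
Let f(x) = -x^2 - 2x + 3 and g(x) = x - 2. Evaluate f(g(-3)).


g(-3) = -5
f(-5) = (-1)*(-5)^2 - 2*(-5) + 3 = -12

-12


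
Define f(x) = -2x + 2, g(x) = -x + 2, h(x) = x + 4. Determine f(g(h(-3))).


h(-3) = 1
g(1) = 1
f(1) = 0

0


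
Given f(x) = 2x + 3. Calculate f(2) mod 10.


7


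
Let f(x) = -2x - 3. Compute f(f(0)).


3


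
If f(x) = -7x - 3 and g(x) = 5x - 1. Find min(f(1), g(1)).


f(1) = -10
g(1) = 4
min = -10

-10


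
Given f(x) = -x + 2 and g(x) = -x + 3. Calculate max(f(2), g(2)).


f(2) = 0
g(2) = 1
max = 1

1


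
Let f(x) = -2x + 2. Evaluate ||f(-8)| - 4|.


14


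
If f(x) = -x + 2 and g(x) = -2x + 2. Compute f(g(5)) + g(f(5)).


f(g(5)) = 10
g(f(5)) = 8
Sum = 18

18


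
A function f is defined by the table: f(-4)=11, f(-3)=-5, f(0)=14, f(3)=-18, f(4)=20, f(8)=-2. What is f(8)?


Reading from the table at x = 8

-2


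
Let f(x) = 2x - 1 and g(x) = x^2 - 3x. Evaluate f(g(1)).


g(1) = -2
f(-2) = -5

-5


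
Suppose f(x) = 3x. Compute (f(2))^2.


f(2) = 6
(6)^2 = 36

36


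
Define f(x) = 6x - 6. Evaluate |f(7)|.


f(7) = 36
|36| = 36

36


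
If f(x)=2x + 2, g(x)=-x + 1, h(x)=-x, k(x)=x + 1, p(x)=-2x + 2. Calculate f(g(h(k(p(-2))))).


p(-2) = 6
k(6) = 7
h(7) = -7
g(-7) = 8
f(8) = 18

18


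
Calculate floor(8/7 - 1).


0


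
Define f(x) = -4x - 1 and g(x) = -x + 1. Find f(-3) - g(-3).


f(-3) = 11
g(-3) = 4
Difference = 7

7


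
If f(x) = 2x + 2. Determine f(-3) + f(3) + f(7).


20


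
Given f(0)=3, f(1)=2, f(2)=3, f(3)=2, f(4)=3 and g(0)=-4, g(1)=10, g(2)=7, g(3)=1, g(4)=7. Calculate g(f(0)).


f(0) = 3
g(3) = 1

1


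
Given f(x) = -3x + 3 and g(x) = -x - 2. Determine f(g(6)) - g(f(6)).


f(g(6)) = 27
g(f(6)) = 13
Difference = 14

14


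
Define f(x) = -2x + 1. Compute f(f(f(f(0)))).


f(0) = 1
f(1) = -1
f(-1) = 3
f(3) = -5

-5


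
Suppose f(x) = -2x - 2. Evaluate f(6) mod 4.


f(6) = -14
-14 mod 4 = 2

2


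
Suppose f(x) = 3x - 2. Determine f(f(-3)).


-35


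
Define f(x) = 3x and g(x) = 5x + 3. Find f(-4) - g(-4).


f(-4) = -12
g(-4) = -17
Difference = 5

5


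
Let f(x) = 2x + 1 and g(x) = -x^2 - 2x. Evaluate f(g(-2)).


g(-2) = 0
f(0) = 1

1


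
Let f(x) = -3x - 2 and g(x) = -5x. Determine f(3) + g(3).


f(3) = -11
g(3) = -15
Sum = -26

-26


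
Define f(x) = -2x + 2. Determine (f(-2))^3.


f(-2) = 6
(6)^3 = 216

216


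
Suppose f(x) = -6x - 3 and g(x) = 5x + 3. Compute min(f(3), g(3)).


f(3) = -21
g(3) = 18
min = -21

-21


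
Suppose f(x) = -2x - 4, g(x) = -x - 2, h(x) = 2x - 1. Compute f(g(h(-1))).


-6


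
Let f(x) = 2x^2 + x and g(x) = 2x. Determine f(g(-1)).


g(-1) = -2
f(-2) = 2*(-2)^2 + 1*(-2) = 6

6


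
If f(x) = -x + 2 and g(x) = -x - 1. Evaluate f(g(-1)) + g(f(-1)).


-2


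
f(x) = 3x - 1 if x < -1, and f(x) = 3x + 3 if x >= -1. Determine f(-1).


-1 satisfies x >= -1
f(-1) = 0

0


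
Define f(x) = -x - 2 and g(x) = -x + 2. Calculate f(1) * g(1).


f(1) = -3
g(1) = 1
Product = -3

-3


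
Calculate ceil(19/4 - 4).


1


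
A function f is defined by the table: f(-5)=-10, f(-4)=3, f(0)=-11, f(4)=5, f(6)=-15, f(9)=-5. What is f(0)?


-11


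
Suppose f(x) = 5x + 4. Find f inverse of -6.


Solve 5x + 4 = -6
x = (-6 - 4) / 5 = -2

-2


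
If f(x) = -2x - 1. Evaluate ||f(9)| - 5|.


f(9) = -19
|-19| = 19
|19 - 5| = 14

14


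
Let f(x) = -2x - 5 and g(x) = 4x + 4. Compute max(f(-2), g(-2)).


-1


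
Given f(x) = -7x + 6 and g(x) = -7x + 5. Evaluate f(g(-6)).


-323


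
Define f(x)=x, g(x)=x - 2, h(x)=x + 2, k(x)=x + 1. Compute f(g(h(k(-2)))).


k(-2) = -1
h(-1) = 1
g(1) = -1
f(-1) = -1

-1


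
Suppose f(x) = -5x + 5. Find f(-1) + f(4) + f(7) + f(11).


f(-1) = 10
f(4) = -15
f(7) = -30
f(11) = -50
Sum = -85

-85


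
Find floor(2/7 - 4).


2/7 = 0.2857
0.2857 - 4 = -3.7143
floor(-3.7143) = -4

-4


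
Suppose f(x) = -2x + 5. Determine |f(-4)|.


f(-4) = 13
|13| = 13

13


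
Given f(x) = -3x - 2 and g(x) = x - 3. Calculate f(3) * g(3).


f(3) = -11
g(3) = 0
Product = 0

0


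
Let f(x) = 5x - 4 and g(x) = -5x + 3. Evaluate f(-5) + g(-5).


f(-5) = -29
g(-5) = 28
Sum = -1

-1


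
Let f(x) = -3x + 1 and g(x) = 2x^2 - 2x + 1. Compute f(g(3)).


g(3) = 13
f(13) = -38

-38


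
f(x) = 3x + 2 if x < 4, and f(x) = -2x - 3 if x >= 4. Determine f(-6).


-16


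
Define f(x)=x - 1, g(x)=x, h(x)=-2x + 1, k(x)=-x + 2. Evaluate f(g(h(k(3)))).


2


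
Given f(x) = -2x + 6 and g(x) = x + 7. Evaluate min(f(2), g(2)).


f(2) = 2
g(2) = 9
min = 2

2


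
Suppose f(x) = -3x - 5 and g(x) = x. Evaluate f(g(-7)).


g(-7) = -7
f(-7) = 16

16


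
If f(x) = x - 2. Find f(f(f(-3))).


f(-3) = -5
f(-5) = -7
f(-7) = -9

-9


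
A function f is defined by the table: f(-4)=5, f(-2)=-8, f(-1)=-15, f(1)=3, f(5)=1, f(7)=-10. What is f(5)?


Reading from the table at x = 5

1


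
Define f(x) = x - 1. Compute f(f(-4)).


f(-4) = -5
f(-5) = -6

-6


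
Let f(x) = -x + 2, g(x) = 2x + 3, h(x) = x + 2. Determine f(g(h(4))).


h(4) = 6
g(6) = 15
f(15) = -13

-13


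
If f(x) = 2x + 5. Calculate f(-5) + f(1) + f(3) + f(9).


f(-5) = -5
f(1) = 7
f(3) = 11
f(9) = 23
Sum = 36

36


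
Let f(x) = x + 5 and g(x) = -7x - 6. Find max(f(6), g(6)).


f(6) = 11
g(6) = -48
max = 11

11


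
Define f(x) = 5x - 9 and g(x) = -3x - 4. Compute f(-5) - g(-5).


f(-5) = -34
g(-5) = 11
Difference = -45

-45


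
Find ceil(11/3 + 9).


11/3 = 3.6667
3.6667 + 9 = 12.6667
ceil(12.6667) = 13

13


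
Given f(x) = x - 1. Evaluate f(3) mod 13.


f(3) = 2
2 mod 13 = 2

2


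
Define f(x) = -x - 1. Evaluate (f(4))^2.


25


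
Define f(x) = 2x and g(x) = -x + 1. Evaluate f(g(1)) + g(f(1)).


f(g(1)) = 0
g(f(1)) = -1
Sum = -1

-1


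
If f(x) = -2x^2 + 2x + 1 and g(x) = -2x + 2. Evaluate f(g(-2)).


g(-2) = 6
f(6) = (-2)*(6)^2 + 2*(6) + 1 = -59

-59


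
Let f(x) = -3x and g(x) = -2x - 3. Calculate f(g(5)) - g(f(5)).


f(g(5)) = 39
g(f(5)) = 27
Difference = 12

12


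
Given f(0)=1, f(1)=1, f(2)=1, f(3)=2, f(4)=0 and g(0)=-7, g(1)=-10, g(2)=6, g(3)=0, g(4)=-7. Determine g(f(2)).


f(2) = 1
g(1) = -10

-10


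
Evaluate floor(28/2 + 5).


28/2 = 14
14 + 5 = 19
floor(19) = 19

19


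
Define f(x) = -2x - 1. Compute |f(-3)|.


f(-3) = 5
|5| = 5

5


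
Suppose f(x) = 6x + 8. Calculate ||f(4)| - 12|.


f(4) = 32
|32| = 32
|32 - 12| = 20

20


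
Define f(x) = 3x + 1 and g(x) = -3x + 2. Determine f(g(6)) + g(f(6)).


f(g(6)) = -47
g(f(6)) = -55
Sum = -102

-102


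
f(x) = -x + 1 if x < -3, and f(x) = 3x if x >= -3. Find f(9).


9 satisfies x >= -3
f(9) = 27

27


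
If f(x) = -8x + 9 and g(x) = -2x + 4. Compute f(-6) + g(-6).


f(-6) = 57
g(-6) = 16
Sum = 73

73


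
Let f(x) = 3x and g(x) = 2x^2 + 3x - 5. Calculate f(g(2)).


g(2) = 9
f(9) = 27

27


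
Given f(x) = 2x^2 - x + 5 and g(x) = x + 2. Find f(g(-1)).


g(-1) = 1
f(1) = 2*(1)^2 - 1*(1) + 5 = 6

6


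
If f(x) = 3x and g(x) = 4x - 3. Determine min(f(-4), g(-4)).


f(-4) = -12
g(-4) = -19
min = -19

-19


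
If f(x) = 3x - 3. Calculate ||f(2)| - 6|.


f(2) = 3
|3| = 3
|3 - 6| = 3

3


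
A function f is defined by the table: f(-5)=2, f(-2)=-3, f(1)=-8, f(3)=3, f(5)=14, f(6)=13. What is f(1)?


-8


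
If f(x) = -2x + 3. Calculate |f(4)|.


f(4) = -5
|-5| = 5

5


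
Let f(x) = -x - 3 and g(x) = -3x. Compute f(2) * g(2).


f(2) = -5
g(2) = -6
Product = 30

30


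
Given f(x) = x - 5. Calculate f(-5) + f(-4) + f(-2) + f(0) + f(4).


f(-5) = -10
f(-4) = -9
f(-2) = -7
f(0) = -5
f(4) = -1
Sum = -32

-32


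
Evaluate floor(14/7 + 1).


14/7 = 2
2 + 1 = 3
floor(3) = 3

3


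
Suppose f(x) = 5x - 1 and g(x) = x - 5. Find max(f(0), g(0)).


-1


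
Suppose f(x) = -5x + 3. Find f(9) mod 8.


f(9) = -42
-42 mod 8 = 6

6


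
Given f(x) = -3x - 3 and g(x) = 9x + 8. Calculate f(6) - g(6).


-83


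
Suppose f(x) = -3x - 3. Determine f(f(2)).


f(2) = -9
f(-9) = 24

24


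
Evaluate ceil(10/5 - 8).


-6


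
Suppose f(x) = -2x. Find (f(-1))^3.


f(-1) = 2
(2)^3 = 8

8


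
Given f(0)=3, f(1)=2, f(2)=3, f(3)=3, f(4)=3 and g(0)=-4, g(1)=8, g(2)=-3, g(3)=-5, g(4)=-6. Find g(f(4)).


f(4) = 3
g(3) = -5

-5


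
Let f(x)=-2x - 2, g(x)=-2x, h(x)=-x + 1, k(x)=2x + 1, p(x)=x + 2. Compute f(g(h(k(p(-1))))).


p(-1) = 1
k(1) = 3
h(3) = -2
g(-2) = 4
f(4) = -10

-10


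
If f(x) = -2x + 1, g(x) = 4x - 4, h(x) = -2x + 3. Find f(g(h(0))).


h(0) = 3
g(3) = 8
f(8) = -15

-15


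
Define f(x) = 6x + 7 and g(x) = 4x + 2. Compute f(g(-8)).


g(-8) = -30
f(-30) = -173

-173


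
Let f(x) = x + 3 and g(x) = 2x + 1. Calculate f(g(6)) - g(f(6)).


-3


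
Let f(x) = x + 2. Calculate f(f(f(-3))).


f(-3) = -1
f(-1) = 1
f(1) = 3

3


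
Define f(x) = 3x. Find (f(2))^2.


f(2) = 6
(6)^2 = 36

36


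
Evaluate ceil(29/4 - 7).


29/4 = 7.25
7.25 - 7 = 0.25
ceil(0.25) = 1

1


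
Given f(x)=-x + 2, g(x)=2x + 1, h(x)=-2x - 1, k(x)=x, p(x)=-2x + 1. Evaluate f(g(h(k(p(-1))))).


15


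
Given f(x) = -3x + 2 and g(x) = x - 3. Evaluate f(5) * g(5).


f(5) = -13
g(5) = 2
Product = -26

-26


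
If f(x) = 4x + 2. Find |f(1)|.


6


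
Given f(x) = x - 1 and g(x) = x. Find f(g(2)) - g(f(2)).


f(g(2)) = 1
g(f(2)) = 1
Difference = 0

0


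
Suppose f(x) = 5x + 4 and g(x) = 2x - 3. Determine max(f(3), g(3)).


f(3) = 19
g(3) = 3
max = 19

19


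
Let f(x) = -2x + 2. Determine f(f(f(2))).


-10


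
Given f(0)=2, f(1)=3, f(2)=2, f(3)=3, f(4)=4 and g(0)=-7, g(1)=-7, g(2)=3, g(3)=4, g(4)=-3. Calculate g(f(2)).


f(2) = 2
g(2) = 3

3


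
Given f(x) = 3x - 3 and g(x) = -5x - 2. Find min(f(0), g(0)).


-3


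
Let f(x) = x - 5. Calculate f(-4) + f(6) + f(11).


f(-4) = -9
f(6) = 1
f(11) = 6
Sum = -2

-2


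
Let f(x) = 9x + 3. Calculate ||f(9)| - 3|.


f(9) = 84
|84| = 84
|84 - 3| = 81

81


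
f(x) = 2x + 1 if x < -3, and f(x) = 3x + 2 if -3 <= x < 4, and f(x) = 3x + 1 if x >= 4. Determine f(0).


0 satisfies -3 <= x < 4
f(0) = 2

2


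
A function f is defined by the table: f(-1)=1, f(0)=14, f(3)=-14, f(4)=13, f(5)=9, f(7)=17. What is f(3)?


Reading from the table at x = 3

-14


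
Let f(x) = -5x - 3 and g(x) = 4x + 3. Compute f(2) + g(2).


-2


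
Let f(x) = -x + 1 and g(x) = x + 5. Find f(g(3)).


g(3) = 8
f(8) = -7

-7


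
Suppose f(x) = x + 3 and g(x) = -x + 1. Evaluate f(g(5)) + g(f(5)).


f(g(5)) = -1
g(f(5)) = -7
Sum = -8

-8


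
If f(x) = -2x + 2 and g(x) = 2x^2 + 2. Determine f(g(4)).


-66


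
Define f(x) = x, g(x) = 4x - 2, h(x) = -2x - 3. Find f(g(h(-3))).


10


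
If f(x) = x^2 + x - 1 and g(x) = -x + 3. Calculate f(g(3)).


g(3) = 0
f(0) = 1*(0)^2 + 1*(0) - 1 = -1

-1


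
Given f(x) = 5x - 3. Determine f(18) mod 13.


f(18) = 87
87 mod 13 = 9

9


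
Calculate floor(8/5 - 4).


8/5 = 1.6
1.6 - 4 = -2.4
floor(-2.4) = -3

-3


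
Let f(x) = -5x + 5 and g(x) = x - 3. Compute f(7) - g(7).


f(7) = -30
g(7) = 4
Difference = -34

-34


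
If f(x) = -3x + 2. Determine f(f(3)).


f(3) = -7
f(-7) = 23

23


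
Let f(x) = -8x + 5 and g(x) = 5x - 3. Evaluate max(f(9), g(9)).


f(9) = -67
g(9) = 42
max = 42

42


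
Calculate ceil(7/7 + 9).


7/7 = 1
1 + 9 = 10
ceil(10) = 10

10


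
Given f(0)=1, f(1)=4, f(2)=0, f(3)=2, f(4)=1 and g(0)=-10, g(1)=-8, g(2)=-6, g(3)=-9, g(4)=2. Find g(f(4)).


-8


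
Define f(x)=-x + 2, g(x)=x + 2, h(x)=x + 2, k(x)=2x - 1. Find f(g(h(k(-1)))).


k(-1) = -3
h(-3) = -1
g(-1) = 1
f(1) = 1

1


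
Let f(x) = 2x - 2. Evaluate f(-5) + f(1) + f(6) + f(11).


18


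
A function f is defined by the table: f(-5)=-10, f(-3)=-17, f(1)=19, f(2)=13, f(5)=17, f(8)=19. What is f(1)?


19


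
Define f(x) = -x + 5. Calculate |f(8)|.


f(8) = -3
|-3| = 3

3


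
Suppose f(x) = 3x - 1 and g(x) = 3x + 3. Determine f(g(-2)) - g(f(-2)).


f(g(-2)) = -10
g(f(-2)) = -18
Difference = 8

8


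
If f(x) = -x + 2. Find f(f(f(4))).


f(4) = -2
f(-2) = 4
f(4) = -2

-2


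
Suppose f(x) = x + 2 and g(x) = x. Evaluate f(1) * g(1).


3


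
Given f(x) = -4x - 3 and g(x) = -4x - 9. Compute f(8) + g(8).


-76


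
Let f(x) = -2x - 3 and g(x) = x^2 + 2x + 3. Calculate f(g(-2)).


g(-2) = 3
f(3) = -9

-9


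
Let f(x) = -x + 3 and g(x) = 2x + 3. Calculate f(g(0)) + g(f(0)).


f(g(0)) = 0
g(f(0)) = 9
Sum = 9

9


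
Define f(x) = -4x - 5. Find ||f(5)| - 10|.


15


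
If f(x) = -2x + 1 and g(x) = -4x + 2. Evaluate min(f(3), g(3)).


f(3) = -5
g(3) = -10
min = -10

-10


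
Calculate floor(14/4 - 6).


-3


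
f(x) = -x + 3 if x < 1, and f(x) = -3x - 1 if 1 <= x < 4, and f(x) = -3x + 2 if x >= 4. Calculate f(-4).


-4 satisfies x < 1
f(-4) = 7

7


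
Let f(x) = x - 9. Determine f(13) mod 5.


4


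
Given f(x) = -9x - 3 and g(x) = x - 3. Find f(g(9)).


g(9) = 6
f(6) = -57

-57


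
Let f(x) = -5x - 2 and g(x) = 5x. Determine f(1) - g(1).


-12


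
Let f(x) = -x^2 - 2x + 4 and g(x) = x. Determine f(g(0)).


g(0) = 0
f(0) = (-1)*(0)^2 - 2*(0) + 4 = 4

4


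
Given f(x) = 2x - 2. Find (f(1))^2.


f(1) = 0
(0)^2 = 0

0


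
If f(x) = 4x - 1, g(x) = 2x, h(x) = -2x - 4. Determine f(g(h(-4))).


h(-4) = 4
g(4) = 8
f(8) = 31

31


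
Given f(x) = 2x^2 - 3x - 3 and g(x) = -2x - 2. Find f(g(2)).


g(2) = -6
f(-6) = 2*(-6)^2 - 3*(-6) - 3 = 87

87


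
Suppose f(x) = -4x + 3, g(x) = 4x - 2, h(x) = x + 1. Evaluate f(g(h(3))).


h(3) = 4
g(4) = 14
f(14) = -53

-53


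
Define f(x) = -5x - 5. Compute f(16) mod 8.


3


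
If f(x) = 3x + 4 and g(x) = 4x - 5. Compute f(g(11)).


g(11) = 39
f(39) = 121

121


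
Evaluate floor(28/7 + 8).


12


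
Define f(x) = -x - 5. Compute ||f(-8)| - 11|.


f(-8) = 3
|3| = 3
|3 - 11| = 8

8


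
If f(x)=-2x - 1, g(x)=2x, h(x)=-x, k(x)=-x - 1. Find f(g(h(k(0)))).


k(0) = -1
h(-1) = 1
g(1) = 2
f(2) = -5

-5


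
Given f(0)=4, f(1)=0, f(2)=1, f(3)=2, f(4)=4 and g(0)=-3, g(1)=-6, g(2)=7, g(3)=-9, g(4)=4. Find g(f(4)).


f(4) = 4
g(4) = 4

4


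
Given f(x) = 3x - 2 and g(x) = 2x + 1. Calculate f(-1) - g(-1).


f(-1) = -5
g(-1) = -1
Difference = -4

-4


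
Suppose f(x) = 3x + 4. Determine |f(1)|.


f(1) = 7
|7| = 7

7


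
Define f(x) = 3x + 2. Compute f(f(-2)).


f(-2) = -4
f(-4) = -10

-10


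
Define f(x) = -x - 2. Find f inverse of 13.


Solve -x - 2 = 13
x = (13 + 2) / (-1) = -15

-15


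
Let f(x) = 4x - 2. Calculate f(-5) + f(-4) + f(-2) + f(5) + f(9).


f(-5) = -22
f(-4) = -18
f(-2) = -10
f(5) = 18
f(9) = 34
Sum = 2

2


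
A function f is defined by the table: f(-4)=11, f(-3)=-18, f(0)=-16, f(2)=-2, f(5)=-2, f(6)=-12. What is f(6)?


Reading from the table at x = 6

-12


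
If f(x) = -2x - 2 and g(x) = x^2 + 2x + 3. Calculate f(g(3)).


g(3) = 18
f(18) = -38

-38


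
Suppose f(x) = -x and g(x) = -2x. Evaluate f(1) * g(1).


f(1) = -1
g(1) = -2
Product = 2

2


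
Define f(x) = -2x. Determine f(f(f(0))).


f(0) = 0
f(0) = 0
f(0) = 0

0


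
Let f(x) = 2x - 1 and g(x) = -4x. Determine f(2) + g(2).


f(2) = 3
g(2) = -8
Sum = -5

-5


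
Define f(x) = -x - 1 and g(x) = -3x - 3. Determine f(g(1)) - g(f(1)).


f(g(1)) = 5
g(f(1)) = 3
Difference = 2

2


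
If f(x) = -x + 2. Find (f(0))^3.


f(0) = 2
(2)^3 = 8

8


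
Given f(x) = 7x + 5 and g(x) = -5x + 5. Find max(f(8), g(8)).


61


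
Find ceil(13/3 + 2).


13/3 = 4.3333
4.3333 + 2 = 6.3333
ceil(6.3333) = 7

7


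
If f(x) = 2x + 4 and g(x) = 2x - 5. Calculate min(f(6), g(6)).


f(6) = 16
g(6) = 7
min = 7

7


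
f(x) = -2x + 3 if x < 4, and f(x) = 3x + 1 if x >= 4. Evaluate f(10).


10 satisfies x >= 4
f(10) = 31

31


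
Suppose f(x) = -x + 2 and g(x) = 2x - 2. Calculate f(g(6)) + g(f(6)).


f(g(6)) = -8
g(f(6)) = -10
Sum = -18

-18


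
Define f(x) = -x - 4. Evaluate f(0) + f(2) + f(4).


f(0) = -4
f(2) = -6
f(4) = -8
Sum = -18

-18


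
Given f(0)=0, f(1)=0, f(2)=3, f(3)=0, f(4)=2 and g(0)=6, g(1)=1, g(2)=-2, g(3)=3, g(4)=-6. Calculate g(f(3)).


f(3) = 0
g(0) = 6

6


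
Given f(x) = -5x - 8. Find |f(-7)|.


f(-7) = 27
|27| = 27

27


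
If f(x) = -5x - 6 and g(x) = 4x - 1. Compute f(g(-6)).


g(-6) = -25
f(-25) = 119

119


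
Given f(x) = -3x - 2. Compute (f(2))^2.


f(2) = -8
(-8)^2 = 64

64


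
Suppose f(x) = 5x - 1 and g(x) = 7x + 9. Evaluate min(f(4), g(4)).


f(4) = 19
g(4) = 37
min = 19

19


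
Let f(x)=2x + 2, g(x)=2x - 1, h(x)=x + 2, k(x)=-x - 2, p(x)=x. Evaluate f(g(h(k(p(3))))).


p(3) = 3
k(3) = -5
h(-5) = -3
g(-3) = -7
f(-7) = -12

-12


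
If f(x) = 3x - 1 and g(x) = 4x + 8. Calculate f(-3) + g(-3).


f(-3) = -10
g(-3) = -4
Sum = -14

-14


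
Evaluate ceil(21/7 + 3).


6


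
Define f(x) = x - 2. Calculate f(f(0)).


-4


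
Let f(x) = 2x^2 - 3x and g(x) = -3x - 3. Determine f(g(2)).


g(2) = -9
f(-9) = 2*(-9)^2 - 3*(-9) = 189

189


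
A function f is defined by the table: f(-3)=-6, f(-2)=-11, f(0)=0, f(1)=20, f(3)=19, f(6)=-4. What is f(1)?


20


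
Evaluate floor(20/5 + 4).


20/5 = 4
4 + 4 = 8
floor(8) = 8

8


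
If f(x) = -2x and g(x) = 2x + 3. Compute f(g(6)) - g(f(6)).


f(g(6)) = -30
g(f(6)) = -21
Difference = -9

-9


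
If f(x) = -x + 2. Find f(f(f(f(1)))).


f(1) = 1
f(1) = 1
f(1) = 1
f(1) = 1

1


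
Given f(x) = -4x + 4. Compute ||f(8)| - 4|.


f(8) = -28
|-28| = 28
|28 - 4| = 24

24


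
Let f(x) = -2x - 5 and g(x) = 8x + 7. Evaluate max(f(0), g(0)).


f(0) = -5
g(0) = 7
max = 7

7


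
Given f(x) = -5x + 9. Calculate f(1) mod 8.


f(1) = 4
4 mod 8 = 4

4


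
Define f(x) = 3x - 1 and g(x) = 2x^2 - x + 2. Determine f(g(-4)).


113


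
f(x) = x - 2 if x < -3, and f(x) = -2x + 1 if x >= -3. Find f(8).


-15


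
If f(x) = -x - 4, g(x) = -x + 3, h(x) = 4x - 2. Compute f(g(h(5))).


h(5) = 18
g(18) = -15
f(-15) = 11

11


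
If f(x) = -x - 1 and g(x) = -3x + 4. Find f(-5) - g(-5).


f(-5) = 4
g(-5) = 19
Difference = -15

-15


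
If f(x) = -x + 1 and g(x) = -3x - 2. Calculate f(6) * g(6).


100


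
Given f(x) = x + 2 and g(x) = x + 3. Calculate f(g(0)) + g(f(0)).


f(g(0)) = 5
g(f(0)) = 5
Sum = 10

10


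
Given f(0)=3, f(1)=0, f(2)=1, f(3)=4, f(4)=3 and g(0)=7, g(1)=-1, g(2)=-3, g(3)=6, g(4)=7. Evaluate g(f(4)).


f(4) = 3
g(3) = 6

6


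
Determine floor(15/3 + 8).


15/3 = 5
5 + 8 = 13
floor(13) = 13

13


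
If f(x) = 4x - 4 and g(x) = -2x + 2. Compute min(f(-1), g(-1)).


f(-1) = -8
g(-1) = 4
min = -8

-8


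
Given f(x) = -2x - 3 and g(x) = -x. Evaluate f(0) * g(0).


f(0) = -3
g(0) = 0
Product = 0

0


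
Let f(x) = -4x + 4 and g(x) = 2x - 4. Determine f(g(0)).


g(0) = -4
f(-4) = 20

20


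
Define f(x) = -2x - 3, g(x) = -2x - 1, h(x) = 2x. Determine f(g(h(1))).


7


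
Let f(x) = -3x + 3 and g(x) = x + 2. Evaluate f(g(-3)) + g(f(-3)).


20


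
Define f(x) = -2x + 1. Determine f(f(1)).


f(1) = -1
f(-1) = 3

3


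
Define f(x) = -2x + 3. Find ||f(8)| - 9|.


f(8) = -13
|-13| = 13
|13 - 9| = 4

4


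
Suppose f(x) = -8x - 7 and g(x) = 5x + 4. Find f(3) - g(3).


f(3) = -31
g(3) = 19
Difference = -50

-50


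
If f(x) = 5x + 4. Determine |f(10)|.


f(10) = 54
|54| = 54

54


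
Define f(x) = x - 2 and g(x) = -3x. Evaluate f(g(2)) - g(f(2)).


f(g(2)) = -8
g(f(2)) = 0
Difference = -8

-8


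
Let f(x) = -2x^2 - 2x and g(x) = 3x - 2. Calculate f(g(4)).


g(4) = 10
f(10) = (-2)*(10)^2 - 2*(10) = -220

-220


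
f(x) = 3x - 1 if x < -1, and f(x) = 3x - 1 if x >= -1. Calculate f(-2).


-2 satisfies x < -1
f(-2) = -7

-7


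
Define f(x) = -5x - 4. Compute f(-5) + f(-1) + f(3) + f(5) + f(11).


f(-5) = 21
f(-1) = 1
f(3) = -19
f(5) = -29
f(11) = -59
Sum = -85

-85


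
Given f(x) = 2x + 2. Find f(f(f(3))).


f(3) = 8
f(8) = 18
f(18) = 38

38


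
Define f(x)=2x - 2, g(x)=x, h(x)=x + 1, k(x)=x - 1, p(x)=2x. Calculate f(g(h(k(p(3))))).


p(3) = 6
k(6) = 5
h(5) = 6
g(6) = 6
f(6) = 10

10


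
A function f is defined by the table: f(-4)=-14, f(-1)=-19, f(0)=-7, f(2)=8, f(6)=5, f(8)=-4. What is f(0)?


Reading from the table at x = 0

-7


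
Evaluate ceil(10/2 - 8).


10/2 = 5
5 - 8 = -3
ceil(-3) = -3

-3


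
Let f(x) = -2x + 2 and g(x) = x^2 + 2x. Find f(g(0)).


g(0) = 0
f(0) = 2

2


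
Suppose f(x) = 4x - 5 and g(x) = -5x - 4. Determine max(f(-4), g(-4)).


f(-4) = -21
g(-4) = 16
max = 16

16


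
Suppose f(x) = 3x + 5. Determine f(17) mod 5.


f(17) = 56
56 mod 5 = 1

1


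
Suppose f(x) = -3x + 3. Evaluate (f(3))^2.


f(3) = -6
(-6)^2 = 36

36


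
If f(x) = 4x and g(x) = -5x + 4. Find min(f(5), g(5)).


f(5) = 20
g(5) = -21
min = -21

-21


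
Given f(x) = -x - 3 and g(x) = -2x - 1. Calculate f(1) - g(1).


f(1) = -4
g(1) = -3
Difference = -1

-1


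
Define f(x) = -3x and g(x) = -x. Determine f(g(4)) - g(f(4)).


f(g(4)) = 12
g(f(4)) = 12
Difference = 0

0


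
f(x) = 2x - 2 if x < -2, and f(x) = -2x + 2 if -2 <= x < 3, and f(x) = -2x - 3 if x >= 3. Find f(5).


5 satisfies x >= 3
f(5) = -13

-13


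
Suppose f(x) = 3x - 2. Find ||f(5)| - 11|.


f(5) = 13
|13| = 13
|13 - 11| = 2

2


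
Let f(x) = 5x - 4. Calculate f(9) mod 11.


f(9) = 41
41 mod 11 = 8

8


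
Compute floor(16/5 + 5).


16/5 = 3.2
3.2 + 5 = 8.2
floor(8.2) = 8

8


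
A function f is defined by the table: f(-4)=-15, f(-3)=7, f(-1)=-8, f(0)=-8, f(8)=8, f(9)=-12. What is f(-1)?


Reading from the table at x = -1

-8


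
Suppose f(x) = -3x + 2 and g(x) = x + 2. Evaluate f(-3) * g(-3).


f(-3) = 11
g(-3) = -1
Product = -11

-11


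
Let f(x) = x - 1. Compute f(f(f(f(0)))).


f(0) = -1
f(-1) = -2
f(-2) = -3
f(-3) = -4

-4


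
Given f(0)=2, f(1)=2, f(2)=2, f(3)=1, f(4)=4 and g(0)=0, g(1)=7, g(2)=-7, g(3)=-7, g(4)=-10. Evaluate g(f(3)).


f(3) = 1
g(1) = 7

7


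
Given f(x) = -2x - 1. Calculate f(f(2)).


f(2) = -5
f(-5) = 9

9


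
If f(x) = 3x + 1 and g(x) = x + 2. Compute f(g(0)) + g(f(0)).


f(g(0)) = 7
g(f(0)) = 3
Sum = 10

10


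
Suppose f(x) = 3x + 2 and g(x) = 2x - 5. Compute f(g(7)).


29


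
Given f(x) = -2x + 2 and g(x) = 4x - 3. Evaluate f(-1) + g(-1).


-3


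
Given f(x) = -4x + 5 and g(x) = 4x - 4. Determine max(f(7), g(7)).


f(7) = -23
g(7) = 24
max = 24

24


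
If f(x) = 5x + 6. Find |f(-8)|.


34


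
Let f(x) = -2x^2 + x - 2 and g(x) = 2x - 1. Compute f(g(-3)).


g(-3) = -7
f(-7) = (-2)*(-7)^2 + 1*(-7) - 2 = -107

-107


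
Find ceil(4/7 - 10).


4/7 = 0.5714
0.5714 - 10 = -9.4286
ceil(-9.4286) = -9

-9


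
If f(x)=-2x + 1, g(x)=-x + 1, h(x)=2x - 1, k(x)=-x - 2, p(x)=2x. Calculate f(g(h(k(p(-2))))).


p(-2) = -4
k(-4) = 2
h(2) = 3
g(3) = -2
f(-2) = 5

5


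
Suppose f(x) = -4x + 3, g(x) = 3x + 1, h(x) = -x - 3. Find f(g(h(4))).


83


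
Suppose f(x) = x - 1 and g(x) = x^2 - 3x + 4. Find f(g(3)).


3


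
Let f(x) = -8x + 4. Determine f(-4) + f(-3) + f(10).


f(-4) = 36
f(-3) = 28
f(10) = -76
Sum = -12

-12


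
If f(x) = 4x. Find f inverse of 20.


Solve 4x = 20
x = (20) / 4 = 5

5


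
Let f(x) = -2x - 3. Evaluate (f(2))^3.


f(2) = -7
(-7)^3 = -343

-343


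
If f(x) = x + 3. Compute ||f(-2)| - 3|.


f(-2) = 1
|1| = 1
|1 - 3| = 2

2


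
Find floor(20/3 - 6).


20/3 = 6.6667
6.6667 - 6 = 0.6667
floor(0.6667) = 0

0


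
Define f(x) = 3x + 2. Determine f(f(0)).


f(0) = 2
f(2) = 8

8


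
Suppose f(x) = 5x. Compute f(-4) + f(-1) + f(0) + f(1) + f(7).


f(-4) = -20
f(-1) = -5
f(0) = 0
f(1) = 5
f(7) = 35
Sum = 15

15


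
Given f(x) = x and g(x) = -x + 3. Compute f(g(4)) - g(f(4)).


f(g(4)) = -1
g(f(4)) = -1
Difference = 0

0


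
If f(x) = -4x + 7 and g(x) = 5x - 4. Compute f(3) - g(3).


f(3) = -5
g(3) = 11
Difference = -16

-16


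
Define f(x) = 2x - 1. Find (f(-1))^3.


f(-1) = -3
(-3)^3 = -27

-27


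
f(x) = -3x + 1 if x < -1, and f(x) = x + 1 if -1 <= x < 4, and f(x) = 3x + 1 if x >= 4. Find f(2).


2 satisfies -1 <= x < 4
f(2) = 3

3


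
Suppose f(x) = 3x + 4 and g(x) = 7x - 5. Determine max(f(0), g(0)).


f(0) = 4
g(0) = -5
max = 4

4


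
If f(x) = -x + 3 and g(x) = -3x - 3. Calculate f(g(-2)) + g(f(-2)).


-18


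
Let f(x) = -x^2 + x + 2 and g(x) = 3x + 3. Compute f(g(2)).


-70


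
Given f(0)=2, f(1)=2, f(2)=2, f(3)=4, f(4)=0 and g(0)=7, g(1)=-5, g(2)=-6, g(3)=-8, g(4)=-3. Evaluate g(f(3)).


f(3) = 4
g(4) = -3

-3


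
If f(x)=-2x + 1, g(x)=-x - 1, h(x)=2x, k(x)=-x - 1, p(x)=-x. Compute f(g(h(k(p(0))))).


p(0) = 0
k(0) = -1
h(-1) = -2
g(-2) = 1
f(1) = -1

-1


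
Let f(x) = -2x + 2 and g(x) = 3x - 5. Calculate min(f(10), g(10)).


f(10) = -18
g(10) = 25
min = -18

-18


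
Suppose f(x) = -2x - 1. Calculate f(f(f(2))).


f(2) = -5
f(-5) = 9
f(9) = -19

-19


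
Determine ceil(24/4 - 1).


24/4 = 6
6 - 1 = 5
ceil(5) = 5

5


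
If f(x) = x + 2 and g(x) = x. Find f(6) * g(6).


f(6) = 8
g(6) = 6
Product = 48

48


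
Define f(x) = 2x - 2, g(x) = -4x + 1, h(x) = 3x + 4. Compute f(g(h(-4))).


64


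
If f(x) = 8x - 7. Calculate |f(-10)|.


f(-10) = -87
|-87| = 87

87


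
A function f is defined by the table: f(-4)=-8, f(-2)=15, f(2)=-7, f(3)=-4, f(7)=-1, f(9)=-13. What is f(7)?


Reading from the table at x = 7

-1


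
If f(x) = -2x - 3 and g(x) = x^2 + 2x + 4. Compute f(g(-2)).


g(-2) = 4
f(4) = -11

-11


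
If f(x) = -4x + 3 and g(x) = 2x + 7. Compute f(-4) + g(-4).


f(-4) = 19
g(-4) = -1
Sum = 18

18


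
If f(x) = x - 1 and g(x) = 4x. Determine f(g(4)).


g(4) = 16
f(16) = 15

15


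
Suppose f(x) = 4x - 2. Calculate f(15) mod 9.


4


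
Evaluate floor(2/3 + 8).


2/3 = 0.6667
0.6667 + 8 = 8.6667
floor(8.6667) = 8

8


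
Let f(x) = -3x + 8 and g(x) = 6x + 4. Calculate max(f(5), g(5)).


34
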